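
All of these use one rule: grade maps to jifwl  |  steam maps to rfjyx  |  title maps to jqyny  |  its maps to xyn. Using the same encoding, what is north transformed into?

mywts

Read the word backwards and shift each letter +5.
For north: reverse → htron; then shift: h+5=m, t+5=y, r+5=w, o+5=t, n+5=s.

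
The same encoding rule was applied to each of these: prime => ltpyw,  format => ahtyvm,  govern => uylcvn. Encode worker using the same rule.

The output letters match the input read backwards, each shifted +7: prime reversed is emirp. Read the word backwards and shift each letter +7.
For worker: reverse → rekrow; then shift: r+7=y, e+7=l, k+7=r, r+7=y, o+7=v, w+7=d.

ylryvd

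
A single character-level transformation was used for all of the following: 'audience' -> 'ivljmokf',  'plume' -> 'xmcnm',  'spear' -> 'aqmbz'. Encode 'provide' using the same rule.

Shifts by position in audience: pos 0: a→i (+8), pos 1: u→v (+1), pos 2: d→l (+8), pos 3: i→j (+1) — repeating every 2. It's a Vigenère-style cipher with numeric key [8,1]: position i shifts by key[i mod 2].
Applying it to provide: p+8=x, r+1=s, o+8=w, v+1=w, i+8=q, d+1=e, e+8=m.

xswwqem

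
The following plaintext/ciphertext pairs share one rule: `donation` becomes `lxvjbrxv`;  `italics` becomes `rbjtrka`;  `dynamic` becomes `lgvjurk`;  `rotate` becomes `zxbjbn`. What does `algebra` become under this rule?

jtonjzj

The shift depends on letter class: consonant d→l is +8, but vowel o→x is +9. Vowels shift forward by 9 and consonants shift forward by 8.
On algebra: a(vowel)+9=j, l(cons)+8=t, g(cons)+8=o, e(vowel)+9=n, b(cons)+8=j, r(cons)+8=z, a(vowel)+9=j.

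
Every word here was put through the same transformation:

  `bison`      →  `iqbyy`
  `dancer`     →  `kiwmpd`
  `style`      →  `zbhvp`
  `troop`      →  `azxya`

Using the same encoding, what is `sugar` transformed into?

In bison: b→i is +7, i→q is +8, s→b is +9, o→y is +10 — the shift increases by 1 each position. The shift increases by 1 at each position, starting from +7: 7, 8, 9, ….
Applying it to sugar: s+7=z, u+8=c, g+9=p, a+10=k, r+11=c.

zcpkc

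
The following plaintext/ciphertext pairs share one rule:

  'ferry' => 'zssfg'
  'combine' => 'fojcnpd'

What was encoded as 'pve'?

Read the word backwards and shift each letter +1.
Decoding pve: shift back: p−1=o, v−1=u, e−1=d → oud; then reverse → duo.

duo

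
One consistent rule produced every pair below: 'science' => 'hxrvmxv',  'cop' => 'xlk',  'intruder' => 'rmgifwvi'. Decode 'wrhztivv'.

disagree

Each pair mirrors across the alphabet (s↔h, c↔x, i↔r): positions sum to 25. This is the alphabet-reversal cipher (Atbash): a becomes z, b becomes y, etc.
Undoing it on wrhztivv: w↔d, r↔i, h↔s, z↔a, t↔g, i↔r, v↔e, v↔e.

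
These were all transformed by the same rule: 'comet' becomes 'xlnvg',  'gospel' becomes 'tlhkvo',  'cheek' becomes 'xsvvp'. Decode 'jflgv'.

Each pair mirrors across the alphabet (c↔x, o↔l, m↔n): positions sum to 25. Letters are reflected about the middle of the alphabet (position → 25−position): Atbash.
Reversing it on jflgv: j↔q, f↔u, l↔o, g↔t, v↔e.

quote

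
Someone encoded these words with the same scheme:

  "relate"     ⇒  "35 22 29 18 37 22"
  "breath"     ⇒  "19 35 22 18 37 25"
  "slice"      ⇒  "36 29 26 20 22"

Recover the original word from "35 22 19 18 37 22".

r is letter #18 and maps to 35: an offset of 17. The number is (letter's place in the alphabet, a=1) + 17.
Undoing it on 35 22 19 18 37 22: 35→(35−17)÷1=18=r, 22→(22−17)÷1=5=e, 19→(19−17)÷1=2=b, 18→(18−17)÷1=1=a, 37→(37−17)÷1=20=t, 22→(22−17)÷1=5=e.

rebate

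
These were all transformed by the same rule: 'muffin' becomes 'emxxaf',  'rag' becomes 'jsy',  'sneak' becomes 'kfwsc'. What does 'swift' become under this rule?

It's a constant shift of +18 (ROT18).
On swift: s+18=k, w+18=o, i+18=a, f+18=x, t+18=l.

koaxl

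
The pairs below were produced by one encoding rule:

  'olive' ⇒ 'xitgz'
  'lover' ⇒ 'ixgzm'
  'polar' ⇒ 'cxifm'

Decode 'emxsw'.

This is an affine cipher: with a=0,…,z=25, each position x becomes (5x+5) mod 26.
Reversing it on emxsw: e(4)→21·(4−5)≡5=f; m(12)→21·(12−5)≡17=r; x(23)→21·(23−5)≡14=o; s(18)→21·(18−5)≡13=n; w(22)→21·(22−5)≡19=t (all mod 26).

front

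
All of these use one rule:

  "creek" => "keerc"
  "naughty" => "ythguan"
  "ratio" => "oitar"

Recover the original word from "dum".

The output letters match the input read backwards: creek reversed is keerc. It's just the letters in reverse order.
Undoing it on dum: then reverse → mud.

mud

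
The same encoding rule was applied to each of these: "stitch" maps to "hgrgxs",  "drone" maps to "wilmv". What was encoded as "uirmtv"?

fringe

Each pair mirrors across the alphabet (s↔h, t↔g, i↔r): positions sum to 25. Each letter is replaced by its mirror in the alphabet: a↔z, b↔y, c↔x, and so on (the Atbash cipher).
Reversing it on uirmtv: u↔f, i↔r, r↔i, m↔n, t↔g, v↔e.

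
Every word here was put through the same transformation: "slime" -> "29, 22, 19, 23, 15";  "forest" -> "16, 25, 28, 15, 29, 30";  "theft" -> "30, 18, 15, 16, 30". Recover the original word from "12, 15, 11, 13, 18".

The number is (letter's place in the alphabet, a=1) + 10.
Decoding 12, 15, 11, 13, 18: 12→(12−10)÷1=2=b, 15→(15−10)÷1=5=e, 11→(11−10)÷1=1=a, 13→(13−10)÷1=3=c, 18→(18−10)÷1=8=h.

beach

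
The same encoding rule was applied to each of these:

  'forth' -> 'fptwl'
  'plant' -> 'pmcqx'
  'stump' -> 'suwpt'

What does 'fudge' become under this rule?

In forth: f→f is +0, o→p is +1, r→t is +2, t→w is +3 — the shift increases by 1 each position. Each letter shifts forward by its position index (0, 1, 2, …) — the shift grows by one for each successive letter.
Applying it to fudge: f+0=f, u+1=v, d+2=f, g+3=j, e+4=i.

fvfji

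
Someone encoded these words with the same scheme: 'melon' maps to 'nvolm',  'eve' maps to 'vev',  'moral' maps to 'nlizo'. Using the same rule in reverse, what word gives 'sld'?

Each pair mirrors across the alphabet (m↔n, e↔v, l↔o): positions sum to 25. Letters are reflected about the middle of the alphabet (position → 25−position): Atbash.
Undoing it on sld: s↔h, l↔o, d↔w.

how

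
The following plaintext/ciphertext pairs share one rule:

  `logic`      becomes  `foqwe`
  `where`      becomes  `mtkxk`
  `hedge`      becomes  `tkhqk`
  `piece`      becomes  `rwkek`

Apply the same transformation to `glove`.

qfojk

l(11)→f(5) and o(14)→o(14) fit y≡3x+24 (mod 26); the inverse of 3 mod 26 is 9. This is an affine cipher: with a=0,…,z=25, each position x becomes (3x+24) mod 26.
Applying it to glove: g(6)→3·6+24≡16=q; l(11)→3·11+24≡5=f; o(14)→3·14+24≡14=o; v(21)→3·21+24≡9=j; e(4)→3·4+24≡10=k (all mod 26).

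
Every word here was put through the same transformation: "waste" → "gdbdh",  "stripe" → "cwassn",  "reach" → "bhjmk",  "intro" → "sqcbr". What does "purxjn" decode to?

Shifts by position in waste: pos 0: w→g (+10), pos 1: a→d (+3), pos 2: s→b (+9), pos 3: t→d (+10), pos 4: e→h (+3) — repeating every 3. The shifts repeat in a cycle of length 3: positions 0,1,… shift by +10, +3, +9, then the pattern repeats.
Decoding purxjn: p−10=f, u−3=r, r−9=i, x−10=n, j−3=g, n−9=e.

fringe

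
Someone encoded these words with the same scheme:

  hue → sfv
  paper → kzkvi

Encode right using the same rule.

irtsg

This is the alphabet-reversal cipher (Atbash): a becomes z, b becomes y, etc.
For right: r↔i, i↔r, g↔t, h↔s, t↔g.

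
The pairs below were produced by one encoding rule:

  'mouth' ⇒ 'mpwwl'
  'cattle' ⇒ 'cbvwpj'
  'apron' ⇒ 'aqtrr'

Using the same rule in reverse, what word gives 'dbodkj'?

In mouth: m→m is +0, o→p is +1, u→w is +2, t→w is +3 — the shift increases by 1 each position. Letter i (0-indexed) is shifted by i+0, so successive shifts are 0, 1, 2, ….
Reversing it on dbodkj: d−0=d, b−1=a, o−2=m, d−3=a, k−4=g, j−5=e.

damage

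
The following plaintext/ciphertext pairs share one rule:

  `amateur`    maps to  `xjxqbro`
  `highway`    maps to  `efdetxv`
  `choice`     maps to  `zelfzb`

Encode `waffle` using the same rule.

Compare letters: a→x is +23, m→j is +23, a→x is +23 — a constant shift. It's a constant shift of +23 (ROT23).
On waffle: w+23=t, a+23=x, f+23=c, f+23=c, l+23=i, e+23=b.

txccib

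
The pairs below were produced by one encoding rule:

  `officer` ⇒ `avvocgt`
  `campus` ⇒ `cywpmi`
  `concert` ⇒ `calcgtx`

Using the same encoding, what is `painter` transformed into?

pyolxgt

Treating letters as 0–25, the rule is x ↦ 15x + 24 (mod 26).
On painter: p(15)→15·15+24≡15=p; a(0)→15·0+24≡24=y; i(8)→15·8+24≡14=o; n(13)→15·13+24≡11=l; t(19)→15·19+24≡23=x; e(4)→15·4+24≡6=g; r(17)→15·17+24≡19=t (all mod 26).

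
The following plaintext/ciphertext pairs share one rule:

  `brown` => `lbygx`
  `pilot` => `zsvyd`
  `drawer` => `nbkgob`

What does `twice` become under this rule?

Every letter moves 10 places later in the alphabet, wrapping around z→a.
For twice: t+10=d, w+10=g, i+10=s, c+10=m, e+10=o.

dgsmo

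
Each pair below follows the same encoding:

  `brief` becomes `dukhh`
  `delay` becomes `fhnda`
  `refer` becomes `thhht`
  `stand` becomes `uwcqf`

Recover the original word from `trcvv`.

Shifts by position in brief: pos 0: b→d (+2), pos 1: r→u (+3), pos 2: i→k (+2), pos 3: e→h (+3) — repeating every 2. The shifts repeat in a cycle of length 2: positions 0,1,… shift by +2, +3, then the pattern repeats.
Undoing it on trcvv: t−2=r, r−3=o, c−2=a, v−3=s, v−2=t.

roast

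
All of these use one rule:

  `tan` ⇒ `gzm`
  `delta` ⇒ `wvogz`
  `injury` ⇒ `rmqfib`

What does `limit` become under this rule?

ornrg

Letters are reflected about the middle of the alphabet (position → 25−position): Atbash.
For limit: l↔o, i↔r, m↔n, i↔r, t↔g.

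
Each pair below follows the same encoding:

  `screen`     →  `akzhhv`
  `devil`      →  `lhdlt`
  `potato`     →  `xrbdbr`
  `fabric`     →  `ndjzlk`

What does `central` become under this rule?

khvbzdt

The shift depends on letter class: consonant s→a is +8, but vowel e→h is +3. Vowels shift forward by 3 and consonants shift forward by 8.
For central: c(cons)+8=k, e(vowel)+3=h, n(cons)+8=v, t(cons)+8=b, r(cons)+8=z, a(vowel)+3=d, l(cons)+8=t.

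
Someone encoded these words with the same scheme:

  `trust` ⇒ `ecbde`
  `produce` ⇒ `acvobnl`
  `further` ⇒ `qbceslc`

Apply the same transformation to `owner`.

The shift depends on letter class: consonant t→e is +11, but vowel u→b is +7. The rule splits by letter class: vowels +7, consonants +11.
For owner: o(vowel)+7=v, w(cons)+11=h, n(cons)+11=y, e(vowel)+7=l, r(cons)+11=c.

vhylc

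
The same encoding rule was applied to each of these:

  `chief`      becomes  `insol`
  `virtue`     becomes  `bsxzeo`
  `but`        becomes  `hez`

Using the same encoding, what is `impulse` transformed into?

ssveryo

The shift depends on letter class: consonant c→i is +6, but vowel i→s is +10. Vowels shift forward by 10 and consonants shift forward by 6.
On impulse: i(vowel)+10=s, m(cons)+6=s, p(cons)+6=v, u(vowel)+10=e, l(cons)+6=r, s(cons)+6=y, e(vowel)+10=o.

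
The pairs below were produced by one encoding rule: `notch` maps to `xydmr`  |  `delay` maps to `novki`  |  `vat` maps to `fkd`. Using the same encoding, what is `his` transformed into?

Compare letters: n→x is +10, o→y is +10, t→d is +10 — a constant shift. Every letter moves 10 places later in the alphabet, wrapping around z→a.
Applying it to his: h+10=r, i+10=s, s+10=c.

rsc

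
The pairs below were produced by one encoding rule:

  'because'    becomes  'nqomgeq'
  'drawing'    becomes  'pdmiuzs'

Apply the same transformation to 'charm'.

This is a Caesar cipher with shift 12.
For charm: c+12=o, h+12=t, a+12=m, r+12=d, m+12=y.

otmdy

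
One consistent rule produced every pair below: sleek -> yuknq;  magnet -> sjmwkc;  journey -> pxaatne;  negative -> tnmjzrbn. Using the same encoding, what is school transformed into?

ylnxuu

It's a Vigenère-style cipher with numeric key [6,9]: position i shifts by key[i mod 2].
On school: s+6=y, c+9=l, h+6=n, o+9=x, o+6=u, l+9=u.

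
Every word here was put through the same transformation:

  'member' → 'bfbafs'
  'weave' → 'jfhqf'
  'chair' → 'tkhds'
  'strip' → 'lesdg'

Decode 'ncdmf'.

Treating letters as 0–25, the rule is x ↦ 19x + 7 (mod 26).
Undoing it on ncdmf: n(13)→11·(13−7)≡14=o; c(2)→11·(2−7)≡23=x; d(3)→11·(3−7)≡8=i; m(12)→11·(12−7)≡3=d; f(5)→11·(5−7)≡4=e (all mod 26).

oxide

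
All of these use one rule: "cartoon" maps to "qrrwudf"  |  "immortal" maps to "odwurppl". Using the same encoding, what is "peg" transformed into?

The output letters match the input read backwards, each shifted +3: cartoon reversed is nootrac. The word is reversed, then every letter is shifted forward by 3.
For peg: reverse → gep; then shift: g+3=j, e+3=h, p+3=s.

jhs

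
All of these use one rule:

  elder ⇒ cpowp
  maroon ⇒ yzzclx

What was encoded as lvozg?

The output letters match the input read backwards, each shifted +11: elder reversed is redle. Read the word backwards and shift each letter +11.
Decoding lvozg: shift back: l−11=a, v−11=k, o−11=d, z−11=o, g−11=v → akdov; then reverse → vodka.

vodka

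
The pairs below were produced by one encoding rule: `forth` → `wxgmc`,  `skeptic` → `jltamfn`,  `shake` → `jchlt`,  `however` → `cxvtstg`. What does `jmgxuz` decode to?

strong

f(5)→w(22) and o(14)→x(23) fit y≡3x+7 (mod 26); the inverse of 3 mod 26 is 9. Treating letters as 0–25, the rule is x ↦ 3x + 7 (mod 26).
Decoding jmgxuz: j(9)→9·(9−7)≡18=s; m(12)→9·(12−7)≡19=t; g(6)→9·(6−7)≡17=r; x(23)→9·(23−7)≡14=o; u(20)→9·(20−7)≡13=n; z(25)→9·(25−7)≡6=g (all mod 26).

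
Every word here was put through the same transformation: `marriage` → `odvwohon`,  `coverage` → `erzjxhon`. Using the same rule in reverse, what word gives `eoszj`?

In marriage: m→o is +2, a→d is +3, r→v is +4, r→w is +5 — the shift increases by 1 each position. Each letter shifts forward by (position + 2), i.e. 2, 3, 4, … — the shift grows by one for each successive letter.
Reversing it on eoszj: e−2=c, o−3=l, s−4=o, z−5=u, j−6=d.

cloud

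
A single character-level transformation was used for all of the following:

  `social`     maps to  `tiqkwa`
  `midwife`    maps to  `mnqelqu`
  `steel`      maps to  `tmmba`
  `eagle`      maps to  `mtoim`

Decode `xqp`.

The output letters match the input read backwards, each shifted +8: social reversed is laicos. Two steps: reverse the string, then apply a Caesar shift of +8.
Undoing it on xqp: shift back: x−8=p, q−8=i, p−8=h → pih; then reverse → hip.

hip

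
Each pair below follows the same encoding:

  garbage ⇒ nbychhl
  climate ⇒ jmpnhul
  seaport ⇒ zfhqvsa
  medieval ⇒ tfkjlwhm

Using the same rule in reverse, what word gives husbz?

It's a Vigenère-style cipher with numeric key [7,1]: position i shifts by key[i mod 2].
Reversing it on husbz: h−7=a, u−1=t, s−7=l, b−1=a, z−7=s.

atlas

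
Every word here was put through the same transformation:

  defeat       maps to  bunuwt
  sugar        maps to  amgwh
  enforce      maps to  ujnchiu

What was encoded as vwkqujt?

d(3)→b(1) and e(4)→u(20) fit y≡19x+22 (mod 26); the inverse of 19 mod 26 is 11. This is an affine cipher: with a=0,…,z=25, each position x becomes (19x+22) mod 26.
Reversing it on vwkqujt: v(21)→11·(21−22)≡15=p; w(22)→11·(22−22)≡0=a; k(10)→11·(10−22)≡24=y; q(16)→11·(16−22)≡12=m; u(20)→11·(20−22)≡4=e; j(9)→11·(9−22)≡13=n; t(19)→11·(19−22)≡19=t (all mod 26).

payment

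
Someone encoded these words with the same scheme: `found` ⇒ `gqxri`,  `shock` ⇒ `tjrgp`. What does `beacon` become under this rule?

Each letter shifts forward by (position + 1), i.e. 1, 2, 3, … — the shift grows by one for each successive letter.
Applying it to beacon: b+1=c, e+2=g, a+3=d, c+4=g, o+5=t, n+6=t.

cgdgtt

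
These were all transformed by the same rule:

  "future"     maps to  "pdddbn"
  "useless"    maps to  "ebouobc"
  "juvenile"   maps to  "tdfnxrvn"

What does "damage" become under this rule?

Shifts by position in future: pos 0: f→p (+10), pos 1: u→d (+9), pos 2: t→d (+10), pos 3: u→d (+9) — repeating every 2. It's a Vigenère-style cipher with numeric key [10,9]: position i shifts by key[i mod 2].
Applying it to damage: d+10=n, a+9=j, m+10=w, a+9=j, g+10=q, e+9=n.

njwjqn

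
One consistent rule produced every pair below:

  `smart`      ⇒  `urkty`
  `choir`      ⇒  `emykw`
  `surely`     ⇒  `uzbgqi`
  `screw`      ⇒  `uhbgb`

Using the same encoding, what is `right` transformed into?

Shifts by position in smart: pos 0: s→u (+2), pos 1: m→r (+5), pos 2: a→k (+10), pos 3: r→t (+2), pos 4: t→y (+5) — repeating every 3. It's a Vigenère-style cipher with numeric key [2,5,10]: position i shifts by key[i mod 3].
For right: r+2=t, i+5=n, g+10=q, h+2=j, t+5=y.

tnqjy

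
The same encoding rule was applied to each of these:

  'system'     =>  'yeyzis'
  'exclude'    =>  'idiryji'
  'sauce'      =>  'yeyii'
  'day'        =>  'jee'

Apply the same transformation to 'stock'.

yzsiq

The shift depends on letter class: consonant s→y is +6, but vowel e→i is +4. The rule splits by letter class: vowels +4, consonants +6.
For stock: s(cons)+6=y, t(cons)+6=z, o(vowel)+4=s, c(cons)+6=i, k(cons)+6=q.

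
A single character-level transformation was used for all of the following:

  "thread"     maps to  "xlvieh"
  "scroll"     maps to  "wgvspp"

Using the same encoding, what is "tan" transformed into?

Compare letters: t→x is +4, h→l is +4, r→v is +4 — a constant shift. It's a constant shift of +4 (ROT4).
Applying it to tan: t+4=x, a+4=e, n+4=r.

xer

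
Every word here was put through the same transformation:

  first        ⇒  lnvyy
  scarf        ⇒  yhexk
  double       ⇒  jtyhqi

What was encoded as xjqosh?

Shifts by position in first: pos 0: f→l (+6), pos 1: i→n (+5), pos 2: r→v (+4), pos 3: s→y (+6), pos 4: t→y (+5) — repeating every 3. The shifts repeat in a cycle of length 3: positions 0,1,… shift by +6, +5, +4, then the pattern repeats.
Decoding xjqosh: x−6=r, j−5=e, q−4=m, o−6=i, s−5=n, h−4=d.

remind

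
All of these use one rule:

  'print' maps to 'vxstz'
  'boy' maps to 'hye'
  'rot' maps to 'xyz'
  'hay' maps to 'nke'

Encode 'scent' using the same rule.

The shift depends on letter class: consonant p→v is +6, but vowel i→s is +10. Vowels shift forward by 10 and consonants shift forward by 6.
Applying it to scent: s(cons)+6=y, c(cons)+6=i, e(vowel)+10=o, n(cons)+6=t, t(cons)+6=z.

yiotz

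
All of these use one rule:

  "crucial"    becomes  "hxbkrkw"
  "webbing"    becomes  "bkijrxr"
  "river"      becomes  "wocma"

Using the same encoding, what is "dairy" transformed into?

Letter i (0-indexed) is shifted by i+5, so successive shifts are 5, 6, 7, ….
Applying it to dairy: d+5=i, a+6=g, i+7=p, r+8=z, y+9=h.

igpzh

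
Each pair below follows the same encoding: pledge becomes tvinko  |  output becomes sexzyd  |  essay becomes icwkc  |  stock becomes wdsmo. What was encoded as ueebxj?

Shifts by position in pledge: pos 0: p→t (+4), pos 1: l→v (+10), pos 2: e→i (+4), pos 3: d→n (+10) — repeating every 2. A repeating key of period 2 is used — shifts +4, +10 over and over.
Undoing it on ueebxj: u−4=q, e−10=u, e−4=a, b−10=r, x−4=t, j−10=z.

quartz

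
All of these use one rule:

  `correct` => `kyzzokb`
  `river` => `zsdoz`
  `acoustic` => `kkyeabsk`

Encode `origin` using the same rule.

yzsosv

The shift depends on letter class: consonant c→k is +8, but vowel o→y is +10. Two shifts are in play — +10 for a/e/i/o/u, +8 for every other letter.
For origin: o(vowel)+10=y, r(cons)+8=z, i(vowel)+10=s, g(cons)+8=o, i(vowel)+10=s, n(cons)+8=v.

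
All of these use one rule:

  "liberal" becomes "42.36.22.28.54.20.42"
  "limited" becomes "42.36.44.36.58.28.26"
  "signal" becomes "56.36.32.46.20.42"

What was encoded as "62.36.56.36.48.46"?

With a=1..z=26, the number is 2·pos + 18.
Reversing it on 62.36.56.36.48.46: 62→(62−18)÷2=22=v, 36→(36−18)÷2=9=i, 56→(56−18)÷2=19=s, 36→(36−18)÷2=9=i, 48→(48−18)÷2=15=o, 46→(46−18)÷2=14=n.

vision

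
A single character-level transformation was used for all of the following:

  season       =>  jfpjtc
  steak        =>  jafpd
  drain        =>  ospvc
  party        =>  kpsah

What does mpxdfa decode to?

s(18)→j(9) and e(4)→f(5) fit y≡17x+15 (mod 26); the inverse of 17 mod 26 is 23. Treating letters as 0–25, the rule is x ↦ 17x + 15 (mod 26).
Decoding mpxdfa: m(12)→23·(12−15)≡9=j; p(15)→23·(15−15)≡0=a; x(23)→23·(23−15)≡2=c; d(3)→23·(3−15)≡10=k; f(5)→23·(5−15)≡4=e; a(0)→23·(0−15)≡19=t (all mod 26).

jacket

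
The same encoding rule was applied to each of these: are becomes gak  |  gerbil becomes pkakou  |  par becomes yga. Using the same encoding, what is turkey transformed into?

The shift depends on letter class: consonant r→a is +9, but vowel a→g is +6. Vowels shift forward by 6 and consonants shift forward by 9.
Applying it to turkey: t(cons)+9=c, u(vowel)+6=a, r(cons)+9=a, k(cons)+9=t, e(vowel)+6=k, y(cons)+9=h.

caatkh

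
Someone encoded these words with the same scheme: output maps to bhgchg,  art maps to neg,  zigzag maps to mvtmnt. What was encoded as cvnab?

piano

Compare letters: o→b is +13, u→h is +13, t→g is +13 — a constant shift. Each letter is shifted forward by 13 in the alphabet (a Caesar shift of +13).
Decoding cvnab: c−13=p, v−13=i, n−13=a, a−13=n, b−13=o.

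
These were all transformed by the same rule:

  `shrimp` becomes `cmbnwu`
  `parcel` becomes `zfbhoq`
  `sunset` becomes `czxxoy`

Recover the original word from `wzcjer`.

museum

It's a Vigenère-style cipher with numeric key [10,5]: position i shifts by key[i mod 2].
Reversing it on wzcjer: w−10=m, z−5=u, c−10=s, j−5=e, e−10=u, r−5=m.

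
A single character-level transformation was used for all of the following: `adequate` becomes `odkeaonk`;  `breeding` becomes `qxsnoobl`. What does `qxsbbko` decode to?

earring

The output letters match the input read backwards, each shifted +10: adequate reversed is etauqeda. Read the word backwards and shift each letter +10.
Reversing it on qxsbbko: shift back: q−10=g, x−10=n, s−10=i, b−10=r, b−10=r, k−10=a, o−10=e → gnirrae; then reverse → earring.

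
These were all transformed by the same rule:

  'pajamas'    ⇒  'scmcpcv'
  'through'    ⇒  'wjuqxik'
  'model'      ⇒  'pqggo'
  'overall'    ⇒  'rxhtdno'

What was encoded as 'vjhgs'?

sheep

Shifts by position in pajamas: pos 0: p→s (+3), pos 1: a→c (+2), pos 2: j→m (+3), pos 3: a→c (+2) — repeating every 2. It's a Vigenère-style cipher with numeric key [3,2]: position i shifts by key[i mod 2].
Reversing it on vjhgs: v−3=s, j−2=h, h−3=e, g−2=e, s−3=p.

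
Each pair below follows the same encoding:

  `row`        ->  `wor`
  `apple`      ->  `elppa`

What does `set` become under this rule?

tes

The output letters match the input read backwards: row reversed is wor. The word is simply reversed.
For set: reverse → tes.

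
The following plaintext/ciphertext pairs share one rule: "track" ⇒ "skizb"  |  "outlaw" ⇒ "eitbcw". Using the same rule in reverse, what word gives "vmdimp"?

Two steps: reverse the string, then apply a Caesar shift of +8.
Decoding vmdimp: shift back: v−8=n, m−8=e, d−8=v, i−8=a, m−8=e, p−8=h → nevaeh; then reverse → heaven.

heaven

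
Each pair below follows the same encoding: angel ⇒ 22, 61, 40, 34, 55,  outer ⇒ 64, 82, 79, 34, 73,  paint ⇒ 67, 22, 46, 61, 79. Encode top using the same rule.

79, 64, 67

a(#1)→22 and n(#14)→61: differences scale by 3, so n = 3·pos + 19. The formula is n = 3×(alphabet index, a=1) + 19.
On top: t=20→79, o=15→64, p=16→67.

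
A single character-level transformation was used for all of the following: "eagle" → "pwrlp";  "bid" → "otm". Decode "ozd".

Read the word backwards and shift each letter +11.
Undoing it on ozd: shift back: o−11=d, z−11=o, d−11=s → dos; then reverse → sod.

sod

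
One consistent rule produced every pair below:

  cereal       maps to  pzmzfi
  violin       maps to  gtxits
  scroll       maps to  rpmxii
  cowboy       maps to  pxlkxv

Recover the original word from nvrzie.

c(2)→p(15) and e(4)→z(25) fit y≡5x+5 (mod 26); the inverse of 5 mod 26 is 21. Treating letters as 0–25, the rule is x ↦ 5x + 5 (mod 26).
Reversing it on nvrzie: n(13)→21·(13−5)≡12=m; v(21)→21·(21−5)≡24=y; r(17)→21·(17−5)≡18=s; z(25)→21·(25−5)≡4=e; i(8)→21·(8−5)≡11=l; e(4)→21·(4−5)≡5=f (all mod 26).

myself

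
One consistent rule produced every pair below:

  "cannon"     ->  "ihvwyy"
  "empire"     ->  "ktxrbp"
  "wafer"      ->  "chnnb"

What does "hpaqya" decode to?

bishop

In cannon: c→i is +6, a→h is +7, n→v is +8, n→w is +9 — the shift increases by 1 each position. Letter i (0-indexed) is shifted by i+6, so successive shifts are 6, 7, 8, ….
Reversing it on hpaqya: h−6=b, p−7=i, a−8=s, q−9=h, y−10=o, a−11=p.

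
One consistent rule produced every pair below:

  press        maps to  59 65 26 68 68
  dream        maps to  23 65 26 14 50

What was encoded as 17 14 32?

p(#16)→59 and r(#18)→65: differences scale by 3, so n = 3·pos + 11. Each letter becomes 3×(its alphabet position, a=1..z=26) + 11.
Undoing it on 17 14 32: 17→(17−11)÷3=2=b, 14→(14−11)÷3=1=a, 32→(32−11)÷3=7=g.

bag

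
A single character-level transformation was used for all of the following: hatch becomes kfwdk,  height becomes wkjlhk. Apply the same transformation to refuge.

The output letters match the input read backwards, each shifted +3: hatch reversed is hctah. The word is reversed, then every letter is shifted forward by 3.
Applying it to refuge: reverse → egufer; then shift: e+3=h, g+3=j, u+3=x, f+3=i, e+3=h, r+3=u.

hjxihu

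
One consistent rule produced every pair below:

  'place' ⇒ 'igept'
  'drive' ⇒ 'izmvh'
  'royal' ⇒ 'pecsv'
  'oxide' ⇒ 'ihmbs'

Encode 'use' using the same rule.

iwy

The output letters match the input read backwards, each shifted +4: place reversed is ecalp. Read the word backwards and shift each letter +4.
For use: reverse → esu; then shift: e+4=i, s+4=w, u+4=y.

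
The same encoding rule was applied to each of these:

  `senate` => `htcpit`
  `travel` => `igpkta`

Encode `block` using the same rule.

qadrz

Compare letters: s→h is +15, e→t is +15, n→c is +15 — a constant shift. Each letter is shifted forward by 15 in the alphabet (a Caesar shift of +15).
Applying it to block: b+15=q, l+15=a, o+15=d, c+15=r, k+15=z.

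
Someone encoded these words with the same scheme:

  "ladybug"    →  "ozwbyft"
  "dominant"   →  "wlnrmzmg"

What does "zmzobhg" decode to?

analyst

This is the alphabet-reversal cipher (Atbash): a becomes z, b becomes y, etc.
Decoding zmzobhg: z↔a, m↔n, z↔a, o↔l, b↔y, h↔s, g↔t.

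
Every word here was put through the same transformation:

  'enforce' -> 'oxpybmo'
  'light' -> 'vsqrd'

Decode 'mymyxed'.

coconut

It's a constant shift of +10 (ROT10).
Undoing it on mymyxed: m−10=c, y−10=o, m−10=c, y−10=o, x−10=n, e−10=u, d−10=t.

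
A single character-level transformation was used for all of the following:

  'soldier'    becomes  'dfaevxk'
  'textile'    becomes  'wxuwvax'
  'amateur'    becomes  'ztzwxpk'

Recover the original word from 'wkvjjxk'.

s(18)→d(3) and o(14)→f(5) fit y≡19x+25 (mod 26); the inverse of 19 mod 26 is 11. This is an affine cipher: with a=0,…,z=25, each position x becomes (19x+25) mod 26.
Decoding wkvjjxk: w(22)→11·(22−25)≡19=t; k(10)→11·(10−25)≡17=r; v(21)→11·(21−25)≡8=i; j(9)→11·(9−25)≡6=g; j(9)→11·(9−25)≡6=g; x(23)→11·(23−25)≡4=e; k(10)→11·(10−25)≡17=r (all mod 26).

trigger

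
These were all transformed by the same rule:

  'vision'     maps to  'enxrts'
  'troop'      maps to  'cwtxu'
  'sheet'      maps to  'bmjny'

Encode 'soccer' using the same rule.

bthljw

It's a Vigenère-style cipher with numeric key [9,5,5]: position i shifts by key[i mod 3].
Applying it to soccer: s+9=b, o+5=t, c+5=h, c+9=l, e+5=j, r+5=w.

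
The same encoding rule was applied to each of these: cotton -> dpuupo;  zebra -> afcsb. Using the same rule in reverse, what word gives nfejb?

media

This is a Caesar cipher with shift 1.
Decoding nfejb: n−1=m, f−1=e, e−1=d, j−1=i, b−1=a.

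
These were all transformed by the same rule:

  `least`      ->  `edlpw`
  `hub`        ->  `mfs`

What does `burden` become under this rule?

ypocfm

The output letters match the input read backwards, each shifted +11: least reversed is tsael. Two steps: reverse the string, then apply a Caesar shift of +11.
On burden: reverse → nedrub; then shift: n+11=y, e+11=p, d+11=o, r+11=c, u+11=f, b+11=m.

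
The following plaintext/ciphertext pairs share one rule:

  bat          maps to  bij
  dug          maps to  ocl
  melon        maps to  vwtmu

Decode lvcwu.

mound

The output letters match the input read backwards, each shifted +8: bat reversed is tab. The word is reversed, then every letter is shifted forward by 8.
Undoing it on lvcwu: shift back: l−8=d, v−8=n, c−8=u, w−8=o, u−8=m → dnuom; then reverse → mound.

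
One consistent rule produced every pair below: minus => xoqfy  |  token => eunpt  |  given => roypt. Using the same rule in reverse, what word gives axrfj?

Shifts by position in minus: pos 0: m→x (+11), pos 1: i→o (+6), pos 2: n→q (+3), pos 3: u→f (+11), pos 4: s→y (+6) — repeating every 3. A repeating key of period 3 is used — shifts +11, +6, +3 over and over.
Decoding axrfj: a−11=p, x−6=r, r−3=o, f−11=u, j−6=d.

proud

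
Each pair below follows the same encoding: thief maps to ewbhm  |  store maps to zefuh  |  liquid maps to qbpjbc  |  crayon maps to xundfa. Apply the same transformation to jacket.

gnxlhe

t(19)→e(4) and h(7)→w(22) fit y≡5x+13 (mod 26); the inverse of 5 mod 26 is 21. This is an affine cipher: with a=0,…,z=25, each position x becomes (5x+13) mod 26.
Applying it to jacket: j(9)→5·9+13≡6=g; a(0)→5·0+13≡13=n; c(2)→5·2+13≡23=x; k(10)→5·10+13≡11=l; e(4)→5·4+13≡7=h; t(19)→5·19+13≡4=e (all mod 26).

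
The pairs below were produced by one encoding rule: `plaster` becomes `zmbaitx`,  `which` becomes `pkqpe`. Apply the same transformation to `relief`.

The output letters match the input read backwards, each shifted +8: plaster reversed is retsalp. Two steps: reverse the string, then apply a Caesar shift of +8.
For relief: reverse → feiler; then shift: f+8=n, e+8=m, i+8=q, l+8=t, e+8=m, r+8=z.

nmqtmz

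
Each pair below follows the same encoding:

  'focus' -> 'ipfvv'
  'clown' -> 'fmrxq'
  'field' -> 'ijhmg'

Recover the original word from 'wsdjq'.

train

The shifts repeat in a cycle of length 2: positions 0,1,… shift by +3, +1, then the pattern repeats.
Decoding wsdjq: w−3=t, s−1=r, d−3=a, j−1=i, q−3=n.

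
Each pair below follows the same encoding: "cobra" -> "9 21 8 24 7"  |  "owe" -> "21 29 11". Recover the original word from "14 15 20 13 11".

c is letter #3 and maps to 9: an offset of 6. Each letter is replaced by its alphabet position (a=1..z=26) + 6.
Undoing it on 14 15 20 13 11: 14→(14−6)÷1=8=h, 15→(15−6)÷1=9=i, 20→(20−6)÷1=14=n, 13→(13−6)÷1=7=g, 11→(11−6)÷1=5=e.

hinge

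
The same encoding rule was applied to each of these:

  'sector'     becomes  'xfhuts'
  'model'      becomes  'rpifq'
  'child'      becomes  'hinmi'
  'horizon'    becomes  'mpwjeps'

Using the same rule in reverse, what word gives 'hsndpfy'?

cricket

A repeating key of period 2 is used — shifts +5, +1 over and over.
Undoing it on hsndpfy: h−5=c, s−1=r, n−5=i, d−1=c, p−5=k, f−1=e, y−5=t.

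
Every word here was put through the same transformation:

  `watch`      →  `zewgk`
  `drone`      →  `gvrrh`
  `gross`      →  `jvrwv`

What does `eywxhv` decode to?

butter

Shifts by position in watch: pos 0: w→z (+3), pos 1: a→e (+4), pos 2: t→w (+3), pos 3: c→g (+4) — repeating every 2. A repeating key of period 2 is used — shifts +3, +4 over and over.
Reversing it on eywxhv: e−3=b, y−4=u, w−3=t, x−4=t, h−3=e, v−4=r.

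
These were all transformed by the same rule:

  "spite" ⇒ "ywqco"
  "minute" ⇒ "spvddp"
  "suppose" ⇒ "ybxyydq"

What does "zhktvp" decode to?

In spite: s→y is +6, p→w is +7, i→q is +8, t→c is +9 — the shift increases by 1 each position. Letter i (0-indexed) is shifted by i+6, so successive shifts are 6, 7, 8, ….
Undoing it on zhktvp: z−6=t, h−7=a, k−8=c, t−9=k, v−10=l, p−11=e.

tackle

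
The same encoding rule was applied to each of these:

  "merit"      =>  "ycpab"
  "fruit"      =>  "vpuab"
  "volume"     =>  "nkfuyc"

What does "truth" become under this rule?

bpubh

m(12)→y(24) and e(4)→c(2) fit y≡19x+4 (mod 26); the inverse of 19 mod 26 is 11. Each letter's alphabet position (a=0..z=25) is mapped through 19·x+4 mod 26 — an affine cipher.
For truth: t(19)→19·19+4≡1=b; r(17)→19·17+4≡15=p; u(20)→19·20+4≡20=u; t(19)→19·19+4≡1=b; h(7)→19·7+4≡7=h (all mod 26).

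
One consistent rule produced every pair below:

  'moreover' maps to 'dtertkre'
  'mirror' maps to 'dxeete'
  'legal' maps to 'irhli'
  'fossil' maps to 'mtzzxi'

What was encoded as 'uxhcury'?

tighten

Each letter's alphabet position (a=0..z=25) is mapped through 21·x+11 mod 26 — an affine cipher.
Reversing it on uxhcury: u(20)→5·(20−11)≡19=t; x(23)→5·(23−11)≡8=i; h(7)→5·(7−11)≡6=g; c(2)→5·(2−11)≡7=h; u(20)→5·(20−11)≡19=t; r(17)→5·(17−11)≡4=e; y(24)→5·(24−11)≡13=n (all mod 26).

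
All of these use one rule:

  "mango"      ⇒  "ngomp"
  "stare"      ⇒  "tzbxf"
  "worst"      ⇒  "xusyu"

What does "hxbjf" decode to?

grade

Shifts by position in mango: pos 0: m→n (+1), pos 1: a→g (+6), pos 2: n→o (+1), pos 3: g→m (+6) — repeating every 2. It's a Vigenère-style cipher with numeric key [1,6]: position i shifts by key[i mod 2].
Undoing it on hxbjf: h−1=g, x−6=r, b−1=a, j−6=d, f−1=e.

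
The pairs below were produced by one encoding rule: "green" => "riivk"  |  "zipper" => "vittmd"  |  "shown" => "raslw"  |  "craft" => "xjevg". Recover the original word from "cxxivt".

pretty

The output letters match the input read backwards, each shifted +4: green reversed is neerg. Two steps: reverse the string, then apply a Caesar shift of +4.
Reversing it on cxxivt: shift back: c−4=y, x−4=t, x−4=t, i−4=e, v−4=r, t−4=p → ytterp; then reverse → pretty.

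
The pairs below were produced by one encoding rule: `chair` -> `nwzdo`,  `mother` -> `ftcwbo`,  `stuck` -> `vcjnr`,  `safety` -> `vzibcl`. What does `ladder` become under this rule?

c(2)→n(13) and h(7)→w(22) fit y≡7x+25 (mod 26); the inverse of 7 mod 26 is 15. This is an affine cipher: with a=0,…,z=25, each position x becomes (7x+25) mod 26.
Applying it to ladder: l(11)→7·11+25≡24=y; a(0)→7·0+25≡25=z; d(3)→7·3+25≡20=u; d(3)→7·3+25≡20=u; e(4)→7·4+25≡1=b; r(17)→7·17+25≡14=o (all mod 26).

yzuubo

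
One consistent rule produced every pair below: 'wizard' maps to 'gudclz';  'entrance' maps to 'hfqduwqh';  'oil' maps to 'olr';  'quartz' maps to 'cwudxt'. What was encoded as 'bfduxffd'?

The output letters match the input read backwards, each shifted +3: wizard reversed is draziw. The word is reversed, then every letter is shifted forward by 3.
Undoing it on bfduxffd: shift back: b−3=y, f−3=c, d−3=a, u−3=r, x−3=u, f−3=c, f−3=c, d−3=a → ycarucca; then reverse → accuracy.

accuracy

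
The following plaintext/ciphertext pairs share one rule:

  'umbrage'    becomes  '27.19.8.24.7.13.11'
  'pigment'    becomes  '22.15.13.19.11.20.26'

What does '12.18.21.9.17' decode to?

u is letter #21 and maps to 27: an offset of 6. The number is (letter's place in the alphabet, a=1) + 6.
Decoding 12.18.21.9.17: 12→(12−6)÷1=6=f, 18→(18−6)÷1=12=l, 21→(21−6)÷1=15=o, 9→(9−6)÷1=3=c, 17→(17−6)÷1=11=k.

flock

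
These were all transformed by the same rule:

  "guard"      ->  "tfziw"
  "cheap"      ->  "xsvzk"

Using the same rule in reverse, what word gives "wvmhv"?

dense

Each pair mirrors across the alphabet (g↔t, u↔f, a↔z): positions sum to 25. Letters are reflected about the middle of the alphabet (position → 25−position): Atbash.
Reversing it on wvmhv: w↔d, v↔e, m↔n, h↔s, v↔e.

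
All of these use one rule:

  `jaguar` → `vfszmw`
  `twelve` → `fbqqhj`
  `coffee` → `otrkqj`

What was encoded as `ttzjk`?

honey

Shifts by position in jaguar: pos 0: j→v (+12), pos 1: a→f (+5), pos 2: g→s (+12), pos 3: u→z (+5) — repeating every 2. It's a Vigenère-style cipher with numeric key [12,5]: position i shifts by key[i mod 2].
Undoing it on ttzjk: t−12=h, t−5=o, z−12=n, j−5=e, k−12=y.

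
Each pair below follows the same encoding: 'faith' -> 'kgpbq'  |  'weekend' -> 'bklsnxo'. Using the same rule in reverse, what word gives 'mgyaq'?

Each letter shifts forward by (position + 5), i.e. 5, 6, 7, … — the shift grows by one for each successive letter.
Undoing it on mgyaq: m−5=h, g−6=a, y−7=r, a−8=s, q−9=h.

harsh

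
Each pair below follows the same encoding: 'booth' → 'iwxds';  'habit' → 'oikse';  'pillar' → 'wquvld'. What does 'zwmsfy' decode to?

sodium

Each letter shifts forward by (position + 7), i.e. 7, 8, 9, … — the shift grows by one for each successive letter.
Reversing it on zwmsfy: z−7=s, w−8=o, m−9=d, s−10=i, f−11=u, y−12=m.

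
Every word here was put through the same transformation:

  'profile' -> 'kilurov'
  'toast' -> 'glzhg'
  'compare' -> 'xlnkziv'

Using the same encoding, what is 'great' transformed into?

Letters are reflected about the middle of the alphabet (position → 25−position): Atbash.
For great: g↔t, r↔i, e↔v, a↔z, t↔g.

tivzg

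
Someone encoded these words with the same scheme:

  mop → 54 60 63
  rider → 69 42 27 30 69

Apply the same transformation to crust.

m(#13)→54 and o(#15)→60: differences scale by 3, so n = 3·pos + 15. With a=1..z=26, the number is 3·pos + 15.
On crust: c=3→24, r=18→69, u=21→78, s=19→72, t=20→75.

24 69 78 72 75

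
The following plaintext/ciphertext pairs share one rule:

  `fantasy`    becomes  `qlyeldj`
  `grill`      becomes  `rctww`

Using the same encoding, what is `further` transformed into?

This is a Caesar cipher with shift 11.
On further: f+11=q, u+11=f, r+11=c, t+11=e, h+11=s, e+11=p, r+11=c.

qfcespc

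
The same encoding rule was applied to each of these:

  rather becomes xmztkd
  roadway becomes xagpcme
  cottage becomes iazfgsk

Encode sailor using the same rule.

ymoxud

Shifts by position in rather: pos 0: r→x (+6), pos 1: a→m (+12), pos 2: t→z (+6), pos 3: h→t (+12) — repeating every 2. It's a Vigenère-style cipher with numeric key [6,12]: position i shifts by key[i mod 2].
On sailor: s+6=y, a+12=m, i+6=o, l+12=x, o+6=u, r+12=d.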